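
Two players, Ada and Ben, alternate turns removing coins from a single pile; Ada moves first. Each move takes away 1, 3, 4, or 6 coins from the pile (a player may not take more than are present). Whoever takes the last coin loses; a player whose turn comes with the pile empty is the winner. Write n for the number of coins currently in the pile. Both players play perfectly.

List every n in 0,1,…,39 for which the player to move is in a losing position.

1, 3, 8, 10, 15, 17, 22, 24, 29, 31, 36, 38

Label each position W (a win for the player to move) or L (a loss). A position with no legal move is W; any other position is W exactly when some move reaches an L, and L when every move reaches a W.
n=0: no move; the opponent has just taken the last coin and therefore loses → W
n=1: only reaches 0(W), which is W → L
n=2: reaches L-position 1 → W
n=3: only reaches 2(W), 0(W), all W → L
n=4: reaches L-position 3 → W
n=5: reaches L-position 1 → W
n=6: reaches L-position 3 → W
n=7: reaches L-position 3 → W
n=8: only reaches 7(W), 5(W), 4(W), 2(W), all W → L
n=9: reaches L-position 8 → W
n=10: only reaches 9(W), 7(W), 6(W), 4(W), all W → L
n=11: reaches L-position 10 → W
n=12: reaches L-position 8 → W
n=13: reaches L-position 10 → W
n=14: reaches L-position 10 → W
n=15: only reaches 14(W), 12(W), 11(W), 9(W), all W → L
n=16: reaches L-position 15 → W
n=17: only reaches 16(W), 14(W), 13(W), 11(W), all W → L
n=18: reaches L-position 17 → W
n=19: reaches L-position 15 → W
n=20: reaches L-position 17 → W
n=21: reaches L-position 17 → W
n=22: only reaches 21(W), 19(W), 18(W), 16(W), all W → L
n=23: reaches L-position 22 → W
n=24: only reaches 23(W), 21(W), 20(W), 18(W), all W → L
n=25: reaches L-position 24 → W
n=26: reaches L-position 22 → W
n=27: reaches L-position 24 → W
n=28: reaches L-position 24 → W
n=29: only reaches 28(W), 26(W), 25(W), 23(W), all W → L
n=30: reaches L-position 29 → W
n=31: only reaches 30(W), 28(W), 27(W), 25(W), all W → L
n=32: reaches L-position 31 → W
n=33: reaches L-position 29 → W
n=34: reaches L-position 31 → W
n=35: reaches L-position 31 → W
n=36: only reaches 35(W), 33(W), 32(W), 30(W), all W → L
n=37: reaches L-position 36 → W
n=38: only reaches 37(W), 35(W), 34(W), 32(W), all W → L
n=39: reaches L-position 38 → W
The losing starting values of n are exactly the entries labelled L in this table (12 of them).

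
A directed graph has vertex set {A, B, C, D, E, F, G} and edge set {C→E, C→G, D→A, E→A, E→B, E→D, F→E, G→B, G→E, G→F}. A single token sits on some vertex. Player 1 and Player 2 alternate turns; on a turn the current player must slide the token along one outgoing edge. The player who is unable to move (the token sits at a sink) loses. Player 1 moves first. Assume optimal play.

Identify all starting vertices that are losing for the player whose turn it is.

Use the standard recursion: the mover loses at a terminal position; elsewhere, the mover wins exactly when some move hands the opponent an L position.
Every edge goes from a vertex to one that appears earlier in the order B, A, D, E, F, G, C, so processing vertices in that order labels each vertex after all of its successors.
B: no outgoing edge → L
A: no outgoing edge → L
D: →A(L), so W
E: →A(L), so W
F: →E(W) only, which is W, so L
G: →F(L), so W
C: →G(W), E(W) — all W, so L
The losing starting vertices are exactly the entries labelled L in this table (4 of them).

A, B, C, F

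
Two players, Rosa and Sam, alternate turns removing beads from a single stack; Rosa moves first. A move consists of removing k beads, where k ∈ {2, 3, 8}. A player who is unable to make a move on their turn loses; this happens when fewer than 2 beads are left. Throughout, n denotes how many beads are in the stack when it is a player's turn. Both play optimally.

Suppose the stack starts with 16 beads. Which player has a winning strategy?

Positions with no move are L. A position that does have a move is losing for the player to move precisely when every available move leads to a winning position for the opponent. Fill in the labels:
n=0: no move → L
n=1: no move → L
n=2: W (go to 0, an L position)
n=3: W (go to 1, an L position)
n=4: W (go to 1, an L position)
n=5: L (options 3(W), 2(W) are all W)
n=6: L (options 4(W), 3(W) are all W)
n=7: W (go to 5, an L position)
n=8: W (go to 6, an L position)
n=9: W (go to 6, an L position)
n=10: L (options 8(W), 7(W), 2(W) are all W)
n=11: L (options 9(W), 8(W), 3(W) are all W)
n=12: W (go to 10, an L position)
n=13: W (go to 11, an L position)
n=14: W (go to 11, an L position)
n=15: L (options 13(W), 12(W), 7(W) are all W)
n=16: L (options 14(W), 13(W), 8(W) are all W)
The starting position 16 is L: whatever Rosa does, the opponent receives a W position.

Sam wins.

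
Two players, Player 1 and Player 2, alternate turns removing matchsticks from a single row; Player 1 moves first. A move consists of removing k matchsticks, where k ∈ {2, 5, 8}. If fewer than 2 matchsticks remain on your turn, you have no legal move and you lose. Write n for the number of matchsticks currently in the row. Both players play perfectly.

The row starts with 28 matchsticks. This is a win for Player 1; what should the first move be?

Work bottom-up. With no move the player to move loses. Otherwise the position is W if at least one move leads to an L position for the opponent, and L if every move leads to a W.
n=0: no move → L
n=1: no move → L
n=2: →0(L), so W
n=3: →1(L), so W
n=4: →2(W) only, which is W, so L
n=5: →0(L), so W
n=6: →4(L), so W
n=7: →5(W), 2(W) — all W, so L
n=8: →0(L), so W
n=9: →7(L), so W
n=10: →8(W), 5(W), 2(W) — all W, so L
n=11: →9(W), 6(W), 3(W) — all W, so L
n=12: →10(L), so W
n=13: →11(L), so W
n=14: →12(W), 9(W), 6(W) — all W, so L
n=15: →10(L), so W
n=16: →14(L), so W
n=17: →15(W), 12(W), 9(W) — all W, so L
n=18: →10(L), so W
n=19: →17(L), so W
n=20: →18(W), 15(W), 12(W) — all W, so L
n=21: →19(W), 16(W), 13(W) — all W, so L
n=22: →20(L), so W
n=23: →21(L), so W
n=24: →22(W), 19(W), 16(W) — all W, so L
n=25: →20(L), so W
n=26: →24(L), so W
n=27: →25(W), 22(W), 19(W) — all W, so L
n=28: →20(L), so W
From 28, the L positions reachable in one move are: 20.

Remove 8, leaving 20.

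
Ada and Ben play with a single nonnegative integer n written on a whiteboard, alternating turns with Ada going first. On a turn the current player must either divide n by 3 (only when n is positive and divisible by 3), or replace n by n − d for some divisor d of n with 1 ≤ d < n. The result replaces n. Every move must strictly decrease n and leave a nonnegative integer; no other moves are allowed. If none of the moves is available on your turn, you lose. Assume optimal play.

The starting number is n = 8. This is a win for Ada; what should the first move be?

Build the W/L table. Terminal = L. A non-terminal position is W if it has a move to some L; otherwise it is L.
n=0: no move → L
n=1: no move → L
n=2: →1(L), so W
n=3: →1(L), so W
n=4: →2(W), 3(W) — all W, so L
n=5: →4(L), so W
n=6: →4(L), so W
n=7: →6(W) only, which is W, so L
n=8: →4(L), so W
From 8, the L positions reachable in one move are: 4, 7. Any move reaching one of these is winning.

Move to 4.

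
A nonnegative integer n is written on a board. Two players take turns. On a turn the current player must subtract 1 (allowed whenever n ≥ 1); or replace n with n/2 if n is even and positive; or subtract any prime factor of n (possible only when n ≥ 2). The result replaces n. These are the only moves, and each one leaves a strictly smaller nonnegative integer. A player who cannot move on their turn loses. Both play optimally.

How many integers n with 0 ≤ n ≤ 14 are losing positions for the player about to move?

Compute win/loss labels from the base case upward. A position with no move is L. Any other position is W if it can reach an L in one move, else L.
n=0: no move → L
n=1: can move to 0, which is L ⇒ W
n=2: can move to 0, which is L ⇒ W
n=3: can move to 0, which is L ⇒ W
n=4: moves to 2(W), 3(W); every one is W ⇒ L
n=5: can move to 0, which is L ⇒ W
n=6: can move to 4, which is L ⇒ W
n=7: can move to 0, which is L ⇒ W
n=8: can move to 4, which is L ⇒ W
n=9: moves to 6(W), 8(W); every one is W ⇒ L
n=10: can move to 9, which is L ⇒ W
n=11: can move to 0, which is L ⇒ W
n=12: can move to 9, which is L ⇒ W
n=13: can move to 0, which is L ⇒ W
n=14: moves to 7(W), 12(W), 13(W); every one is W ⇒ L
L entries with 0 ≤ n ≤ 14: n = 0, 4, 9, 14; that makes 4.

4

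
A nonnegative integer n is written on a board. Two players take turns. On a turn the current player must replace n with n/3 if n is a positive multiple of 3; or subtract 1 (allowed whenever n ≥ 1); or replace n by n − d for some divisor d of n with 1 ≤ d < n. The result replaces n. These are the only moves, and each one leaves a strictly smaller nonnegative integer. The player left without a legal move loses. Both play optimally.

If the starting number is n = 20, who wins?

The first player wins.

Label each position W (a win for the player to move) or L (a loss). A position with no legal move is L; any other position is W exactly when some move reaches an L, and L when every move reaches a W.
n=0: no move → L
n=1: can move to 0, which is L ⇒ W
n=2: the only move is to 1(W), a W ⇒ L
n=3: can move to 2, which is L ⇒ W
n=4: can move to 2, which is L ⇒ W
n=5: the only move is to 4(W), a W ⇒ L
n=6: can move to 2, which is L ⇒ W
n=7: the only move is to 6(W), a W ⇒ L
n=8: can move to 7, which is L ⇒ W
n=9: moves to 3(W), 6(W), 8(W); every one is W ⇒ L
n=10: can move to 5, which is L ⇒ W
n=11: the only move is to 10(W), a W ⇒ L
n=12: can move to 9, which is L ⇒ W
n=13: the only move is to 12(W), a W ⇒ L
n=14: can move to 7, which is L ⇒ W
n=15: can move to 5, which is L ⇒ W
n=16: moves to 8(W), 12(W), 14(W), 15(W); every one is W ⇒ L
n=17: can move to 16, which is L ⇒ W
n=18: can move to 9, which is L ⇒ W
n=19: the only move is to 18(W), a W ⇒ L
n=20: can move to 16, which is L ⇒ W
From 20 the player to move can move to 16, reaching an L position.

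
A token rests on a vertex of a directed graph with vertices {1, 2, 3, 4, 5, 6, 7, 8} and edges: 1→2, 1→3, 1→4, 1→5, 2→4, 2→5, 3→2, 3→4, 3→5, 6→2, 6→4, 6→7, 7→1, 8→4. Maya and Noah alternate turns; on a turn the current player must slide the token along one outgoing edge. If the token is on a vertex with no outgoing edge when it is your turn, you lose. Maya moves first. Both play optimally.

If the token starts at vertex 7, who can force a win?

Work bottom-up. With no move the player to move loses. Otherwise the position is W if at least one move leads to an L position for the opponent, and L if every move leads to a W.
Every edge goes from a vertex to one that appears earlier in the order 4, 5, 2, 8, 3, 1, 7, 6, so processing vertices in that order labels each vertex after all of its successors.
4: no outgoing edge → L
5: no outgoing edge → L
2: W (go to 5, an L position)
8: W (go to 4, an L position)
3: W (go to 5, an L position)
1: W (go to 5, an L position)
7: L (sole option 1(W) is W)
6: W (go to 7, an L position)
Every move from 7 reaches a W position, so the mover loses.

Noah wins.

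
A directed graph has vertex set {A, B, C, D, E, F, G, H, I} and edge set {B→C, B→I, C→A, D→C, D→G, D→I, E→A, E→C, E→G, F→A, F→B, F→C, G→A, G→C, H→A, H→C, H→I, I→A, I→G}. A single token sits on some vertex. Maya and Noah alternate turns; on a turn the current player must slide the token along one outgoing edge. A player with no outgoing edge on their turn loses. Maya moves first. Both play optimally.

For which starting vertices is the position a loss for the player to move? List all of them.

A, B, D

Compute win/loss labels from the base case upward. A position with no move is L. Any other position is W if it can reach an L in one move, else L.
Every edge goes from a vertex to one that appears earlier in the order A, C, G, I, B, F, D, H, E, so processing vertices in that order labels each vertex after all of its successors.
A: no outgoing edge → L
C: reaches L-position A → W
G: reaches L-position A → W
I: reaches L-position A → W
B: only reaches I(W), C(W), all W → L
F: reaches L-position B → W
D: only reaches I(W), G(W), C(W), all W → L
H: reaches L-position A → W
E: reaches L-position A → W
The losing starting vertices are exactly the entries labelled L in this table (3 of them).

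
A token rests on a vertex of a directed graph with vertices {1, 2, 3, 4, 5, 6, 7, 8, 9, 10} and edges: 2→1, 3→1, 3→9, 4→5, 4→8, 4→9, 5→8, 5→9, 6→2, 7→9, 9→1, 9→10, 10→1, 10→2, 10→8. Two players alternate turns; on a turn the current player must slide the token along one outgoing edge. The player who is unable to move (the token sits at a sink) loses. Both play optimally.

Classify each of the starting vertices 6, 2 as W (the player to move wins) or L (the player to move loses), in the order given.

Use the standard recursion: the mover loses at a terminal position; elsewhere, the mover wins exactly when some move hands the opponent an L position.
Every edge goes from a vertex to one that appears earlier in the order 8, 1, 2, 10, 9, 5, 3, 7, 6, 4, so processing vertices in that order labels each vertex after all of its successors.
8: no outgoing edge → L
1: no outgoing edge → L
2: →1(L), so W
10: →1(L), so W
9: →1(L), so W
5: →8(L), so W
3: →1(L), so W
7: →9(W) only, which is W, so L
6: →2(W) only, which is W, so L
4: →8(L), so W

6: L, 2: W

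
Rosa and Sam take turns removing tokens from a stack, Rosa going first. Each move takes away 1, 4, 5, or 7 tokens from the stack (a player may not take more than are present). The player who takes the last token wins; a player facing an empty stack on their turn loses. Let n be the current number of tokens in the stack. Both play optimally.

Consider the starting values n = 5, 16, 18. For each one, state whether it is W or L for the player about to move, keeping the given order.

Build the W/L table. Terminal = L. A non-terminal position is W if it has a move to some L; otherwise it is L.
n=0: no move → L
n=1: →0(L), so W
n=2: →1(W) only, which is W, so L
n=3: →2(L), so W
n=4: →0(L), so W
n=5: →0(L), so W
n=6: →2(L), so W
n=7: →2(L), so W
n=8: →7(W), 4(W), 3(W), 1(W) — all W, so L
n=9: →8(L), so W
n=10: →9(W), 6(W), 5(W), 3(W) — all W, so L
n=11: →10(L), so W
n=12: →8(L), so W
n=13: →8(L), so W
n=14: →10(L), so W
n=15: →10(L), so W
n=16: →15(W), 12(W), 11(W), 9(W) — all W, so L
n=17: →16(L), so W
n=18: →17(W), 14(W), 13(W), 11(W) — all W, so L

5: W, 16: L, 18: L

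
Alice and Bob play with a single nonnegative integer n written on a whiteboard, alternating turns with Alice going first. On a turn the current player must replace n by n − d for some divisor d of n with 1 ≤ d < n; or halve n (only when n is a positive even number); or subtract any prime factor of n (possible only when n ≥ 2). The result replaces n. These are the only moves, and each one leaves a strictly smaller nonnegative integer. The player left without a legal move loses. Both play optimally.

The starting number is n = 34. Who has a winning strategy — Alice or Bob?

Build the W/L table. Terminal = L. A non-terminal position is W if it has a move to some L; otherwise it is L.
n=0: no move → L
n=1: no move → L
n=2: can move to 0, which is L ⇒ W
n=3: can move to 0, which is L ⇒ W
n=4: moves to 2(W), 3(W); every one is W ⇒ L
n=5: can move to 0, which is L ⇒ W
n=6: can move to 4, which is L ⇒ W
n=7: can move to 0, which is L ⇒ W
n=8: can move to 4, which is L ⇒ W
n=9: moves to 6(W), 8(W); every one is W ⇒ L
n=10: can move to 9, which is L ⇒ W
n=11: can move to 0, which is L ⇒ W
n=12: can move to 9, which is L ⇒ W
n=13: can move to 0, which is L ⇒ W
n=14: moves to 7(W), 12(W), 13(W); every one is W ⇒ L
n=15: can move to 14, which is L ⇒ W
n=16: can move to 14, which is L ⇒ W
n=17: can move to 0, which is L ⇒ W
n=18: can move to 9, which is L ⇒ W
n=19: can move to 0, which is L ⇒ W
n=20: moves to 10(W), 15(W), 16(W), 18(W), 19(W); every one is W ⇒ L
n=21: can move to 14, which is L ⇒ W
n=22: can move to 20, which is L ⇒ W
n=23: can move to 0, which is L ⇒ W
n=24: can move to 20, which is L ⇒ W
n=25: can move to 20, which is L ⇒ W
n=26: moves to 13(W), 24(W), 25(W); every one is W ⇒ L
n=27: can move to 26, which is L ⇒ W
n=28: can move to 14, which is L ⇒ W
n=29: can move to 0, which is L ⇒ W
n=30: can move to 20, which is L ⇒ W
n=31: can move to 0, which is L ⇒ W
n=32: moves to 16(W), 24(W), 28(W), 30(W), 31(W); every one is W ⇒ L
n=33: can move to 32, which is L ⇒ W
n=34: can move to 32, which is L ⇒ W
From 34 Alice can move to 32, reaching an L position.

Alice wins.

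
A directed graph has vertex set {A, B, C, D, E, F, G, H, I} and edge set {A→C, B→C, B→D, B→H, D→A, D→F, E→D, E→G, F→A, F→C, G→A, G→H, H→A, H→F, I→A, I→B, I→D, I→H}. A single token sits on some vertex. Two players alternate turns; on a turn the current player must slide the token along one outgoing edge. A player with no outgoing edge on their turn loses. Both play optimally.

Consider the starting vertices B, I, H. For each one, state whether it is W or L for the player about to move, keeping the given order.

Classify positions by backward induction: terminal positions (no move available) are L. From any other position, the mover wins iff some move reaches an L.
Every edge goes from a vertex to one that appears earlier in the order C, A, F, D, H, G, B, I, E, so processing vertices in that order labels each vertex after all of its successors.
C: no outgoing edge → L
A: W (go to C, an L position)
F: W (go to C, an L position)
D: L (options F(W), A(W) are all W)
H: L (options F(W), A(W) are all W)
G: W (go to H, an L position)
B: W (go to H, an L position)
I: W (go to H, an L position)
E: W (go to D, an L position)

B: W, I: W, H: L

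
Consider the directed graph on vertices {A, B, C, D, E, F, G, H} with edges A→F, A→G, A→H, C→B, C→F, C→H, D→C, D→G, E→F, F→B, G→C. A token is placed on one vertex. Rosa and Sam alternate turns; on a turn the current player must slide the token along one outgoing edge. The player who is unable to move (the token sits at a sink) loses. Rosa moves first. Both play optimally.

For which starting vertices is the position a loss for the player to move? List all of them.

B, E, G, H

Label each position W (a win for the player to move) or L (a loss). A position with no legal move is L; any other position is W exactly when some move reaches an L, and L when every move reaches a W.
Every edge goes from a vertex to one that appears earlier in the order B, H, F, C, G, D, E, A, so processing vertices in that order labels each vertex after all of its successors.
B: no outgoing edge → L
H: no outgoing edge → L
F: reaches L-position B → W
C: reaches L-position H → W
G: only reaches C(W), which is W → L
D: reaches L-position G → W
E: only reaches F(W), which is W → L
A: reaches L-position G → W
Reading off the rows marked L gives the requested list; there are 4 such vertices.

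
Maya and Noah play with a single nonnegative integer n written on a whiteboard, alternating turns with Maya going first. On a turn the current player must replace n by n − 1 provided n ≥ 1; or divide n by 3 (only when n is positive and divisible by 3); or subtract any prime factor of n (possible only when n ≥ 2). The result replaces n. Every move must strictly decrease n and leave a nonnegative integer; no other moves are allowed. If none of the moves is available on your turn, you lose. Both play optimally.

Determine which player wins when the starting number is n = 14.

Use the standard recursion: the mover loses at a terminal position; elsewhere, the mover wins exactly when some move hands the opponent an L position.
n=0: no move → L
n=1: can move to 0, which is L ⇒ W
n=2: can move to 0, which is L ⇒ W
n=3: can move to 0, which is L ⇒ W
n=4: moves to 2(W), 3(W); every one is W ⇒ L
n=5: can move to 0, which is L ⇒ W
n=6: can move to 4, which is L ⇒ W
n=7: can move to 0, which is L ⇒ W
n=8: moves to 6(W), 7(W); every one is W ⇒ L
n=9: can move to 8, which is L ⇒ W
n=10: can move to 8, which is L ⇒ W
n=11: can move to 0, which is L ⇒ W
n=12: can move to 4, which is L ⇒ W
n=13: can move to 0, which is L ⇒ W
n=14: moves to 7(W), 12(W), 13(W); every one is W ⇒ L
The starting position 14 is L: whatever Maya does, the opponent receives a W position.

Noah wins.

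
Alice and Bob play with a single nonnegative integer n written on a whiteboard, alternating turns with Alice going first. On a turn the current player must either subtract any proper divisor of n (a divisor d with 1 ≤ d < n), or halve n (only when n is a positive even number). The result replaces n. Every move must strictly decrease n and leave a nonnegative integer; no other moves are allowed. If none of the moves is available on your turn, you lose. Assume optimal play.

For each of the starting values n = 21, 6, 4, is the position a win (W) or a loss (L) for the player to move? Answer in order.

21: L, 6: W, 4: W

Classify positions by backward induction: terminal positions (no move available) are L. From any other position, the mover wins iff some move reaches an L.
n=0: no move → L
n=1: no move → L
n=2: W (go to 1, an L position)
n=3: L (sole option 2(W) is W)
n=4: W (go to 3, an L position)
n=5: L (sole option 4(W) is W)
n=6: W (go to 3, an L position)
n=7: L (sole option 6(W) is W)
n=8: W (go to 7, an L position)
n=9: L (options 6(W), 8(W) are all W)
n=10: W (go to 5, an L position)
n=11: L (sole option 10(W) is W)
n=12: W (go to 9, an L position)
n=13: L (sole option 12(W) is W)
n=14: W (go to 7, an L position)
n=15: L (options 10(W), 12(W), 14(W) are all W)
n=16: W (go to 15, an L position)
n=17: L (sole option 16(W) is W)
n=18: W (go to 9, an L position)
n=19: L (sole option 18(W) is W)
n=20: W (go to 15, an L position)
n=21: L (options 14(W), 18(W), 20(W) are all W)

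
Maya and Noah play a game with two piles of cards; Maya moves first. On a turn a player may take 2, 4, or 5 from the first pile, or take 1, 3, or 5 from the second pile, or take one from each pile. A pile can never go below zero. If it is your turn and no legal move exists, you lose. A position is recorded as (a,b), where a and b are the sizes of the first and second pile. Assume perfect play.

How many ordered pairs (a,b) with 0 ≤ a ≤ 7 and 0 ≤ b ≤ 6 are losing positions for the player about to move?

Build the W/L table. Terminal = L. A non-terminal position is W if it has a move to some L; otherwise it is L.
Every move lowers a or b (never raises either), so fill the grid row by row in increasing a, and left to right within a row: each cell's successors are then already labelled.
      b=0  b=1  b=2  b=3  b=4  b=5  b=6
a=0:    L    W    L    W    L    W    L
a=1:    L    W    L    W    L    W    L
a=2:    W    W    W    W    W    W    W
a=3:    W    L    W    L    W    L    W
a=4:    W    L    W    L    W    L    W
a=5:    W    W    W    W    W    W    W
a=6:    W    W    W    W    W    W    W
a=7:    L    W    L    W    L    W    L
Cells with no legal move (terminal, hence L): (0,0), (1,0).
The remaining L cells, each justified by listing all of its moves:
(0,2): →(0,1)(W) only, which is W, so L
(0,4): →(0,3)(W), (0,1)(W) — all W, so L
(0,6): →(0,5)(W), (0,3)(W), (0,1)(W) — all W, so L
(1,2): →(1,1)(W), (0,1)(W) — all W, so L
(1,4): →(1,3)(W), (1,1)(W), (0,3)(W) — all W, so L
(1,6): →(1,5)(W), (1,3)(W), (1,1)(W), (0,5)(W) — all W, so L
(3,1): →(1,1)(W), (3,0)(W), (2,0)(W) — all W, so L
(3,3): →(1,3)(W), (3,2)(W), (3,0)(W), (2,2)(W) — all W, so L
(3,5): →(1,5)(W), (3,4)(W), (3,2)(W), (3,0)(W), (2,4)(W) — all W, so L
(4,1): →(2,1)(W), (0,1)(W), (4,0)(W), (3,0)(W) — all W, so L
(4,3): →(2,3)(W), (0,3)(W), (4,2)(W), (4,0)(W), (3,2)(W) — all W, so L
(4,5): →(2,5)(W), (0,5)(W), (4,4)(W), (4,2)(W), (4,0)(W), (3,4)(W) — all W, so L
(7,0): →(5,0)(W), (3,0)(W), (2,0)(W) — all W, so L
(7,2): →(5,2)(W), (3,2)(W), (2,2)(W), (7,1)(W), (6,1)(W) — all W, so L
(7,4): →(5,4)(W), (3,4)(W), (2,4)(W), (7,3)(W), (7,1)(W), (6,3)(W) — all W, so L
(7,6): →(5,6)(W), (3,6)(W), (2,6)(W), (7,5)(W), (7,3)(W), (7,1)(W), (6,5)(W) — all W, so L
Every other cell has at least one move into one of the L cells above, so it is W.
L cells per row: a=0: 4, a=1: 4, a=2: 0, a=3: 3, a=4: 3, a=5: 0, a=6: 0, a=7: 4; total 18.

18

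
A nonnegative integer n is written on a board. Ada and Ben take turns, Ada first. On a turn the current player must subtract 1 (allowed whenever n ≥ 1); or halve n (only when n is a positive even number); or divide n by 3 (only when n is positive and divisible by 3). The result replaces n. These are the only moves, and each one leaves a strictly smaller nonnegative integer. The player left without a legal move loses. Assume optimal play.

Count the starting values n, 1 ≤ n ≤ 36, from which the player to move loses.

14

Positions with no move are L. A position that does have a move is losing for the player to move precisely when every available move leads to a winning position for the opponent. Fill in the labels:
n=0: no move → L
n=1: W (go to 0, an L position)
n=2: L (sole option 1(W) is W)
n=3: W (go to 2, an L position)
n=4: W (go to 2, an L position)
n=5: L (sole option 4(W) is W)
n=6: W (go to 2, an L position)
n=7: L (sole option 6(W) is W)
n=8: W (go to 7, an L position)
n=9: L (options 3(W), 8(W) are all W)
n=10: W (go to 5, an L position)
n=11: L (sole option 10(W) is W)
n=12: W (go to 11, an L position)
n=13: L (sole option 12(W) is W)
n=14: W (go to 7, an L position)
n=15: W (go to 5, an L position)
n=16: L (options 8(W), 15(W) are all W)
n=17: W (go to 16, an L position)
n=18: W (go to 9, an L position)
n=19: L (sole option 18(W) is W)
n=20: W (go to 19, an L position)
n=21: W (go to 7, an L position)
n=22: W (go to 11, an L position)
n=23: L (sole option 22(W) is W)
n=24: W (go to 23, an L position)
n=25: L (sole option 24(W) is W)
n=26: W (go to 13, an L position)
n=27: W (go to 9, an L position)
n=28: L (options 14(W), 27(W) are all W)
n=29: W (go to 28, an L position)
n=30: L (options 10(W), 15(W), 29(W) are all W)
n=31: W (go to 30, an L position)
n=32: W (go to 16, an L position)
n=33: W (go to 11, an L position)
n=34: L (options 17(W), 33(W) are all W)
n=35: W (go to 34, an L position)
n=36: L (options 12(W), 18(W), 35(W) are all W)
L entries with 1 ≤ n ≤ 36 (n=0 is outside the asked range and is not counted): n = 2, 5, 7, 9, 11, 13, 16, 19, 23, 25, 28, 30, 34, 36; that makes 14.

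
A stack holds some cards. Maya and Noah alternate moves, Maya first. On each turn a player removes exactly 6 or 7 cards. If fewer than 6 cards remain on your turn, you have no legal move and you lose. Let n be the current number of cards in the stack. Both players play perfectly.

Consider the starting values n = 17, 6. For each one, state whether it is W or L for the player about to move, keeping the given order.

17: L, 6: W

Label each position W (a win for the player to move) or L (a loss). A position with no legal move is L; any other position is W exactly when some move reaches an L, and L when every move reaches a W.
n=0: no move → L
n=1: no move → L
n=2: no move → L
n=3: no move → L
n=4: no move → L
n=5: no move → L
n=6: can move to 0, which is L ⇒ W
n=7: can move to 1, which is L ⇒ W
n=8: can move to 2, which is L ⇒ W
n=9: can move to 3, which is L ⇒ W
n=10: can move to 4, which is L ⇒ W
n=11: can move to 5, which is L ⇒ W
n=12: can move to 5, which is L ⇒ W
n=13: moves to 7(W), 6(W); every one is W ⇒ L
n=14: moves to 8(W), 7(W); every one is W ⇒ L
n=15: moves to 9(W), 8(W); every one is W ⇒ L
n=16: moves to 10(W), 9(W); every one is W ⇒ L
n=17: moves to 11(W), 10(W); every one is W ⇒ L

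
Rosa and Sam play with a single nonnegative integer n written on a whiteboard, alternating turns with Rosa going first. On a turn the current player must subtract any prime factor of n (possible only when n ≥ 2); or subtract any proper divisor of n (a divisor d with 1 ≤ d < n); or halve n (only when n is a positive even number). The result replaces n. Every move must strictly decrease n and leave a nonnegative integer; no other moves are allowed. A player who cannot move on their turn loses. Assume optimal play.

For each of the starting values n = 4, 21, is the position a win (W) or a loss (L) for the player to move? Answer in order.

Use the standard recursion: the mover loses at a terminal position; elsewhere, the mover wins exactly when some move hands the opponent an L position.
n=0: no move → L
n=1: no move → L
n=2: can move to 0, which is L ⇒ W
n=3: can move to 0, which is L ⇒ W
n=4: moves to 2(W), 3(W); every one is W ⇒ L
n=5: can move to 0, which is L ⇒ W
n=6: can move to 4, which is L ⇒ W
n=7: can move to 0, which is L ⇒ W
n=8: can move to 4, which is L ⇒ W
n=9: moves to 6(W), 8(W); every one is W ⇒ L
n=10: can move to 9, which is L ⇒ W
n=11: can move to 0, which is L ⇒ W
n=12: can move to 9, which is L ⇒ W
n=13: can move to 0, which is L ⇒ W
n=14: moves to 7(W), 12(W), 13(W); every one is W ⇒ L
n=15: can move to 14, which is L ⇒ W
n=16: can move to 14, which is L ⇒ W
n=17: can move to 0, which is L ⇒ W
n=18: can move to 9, which is L ⇒ W
n=19: can move to 0, which is L ⇒ W
n=20: moves to 10(W), 15(W), 16(W), 18(W), 19(W); every one is W ⇒ L
n=21: can move to 14, which is L ⇒ W

4: L, 21: W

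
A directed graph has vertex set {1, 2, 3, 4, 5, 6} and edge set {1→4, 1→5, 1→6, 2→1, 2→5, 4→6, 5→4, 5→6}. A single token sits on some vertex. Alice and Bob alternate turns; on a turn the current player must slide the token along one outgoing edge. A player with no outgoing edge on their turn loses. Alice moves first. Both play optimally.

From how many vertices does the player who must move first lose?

Work bottom-up. With no move the player to move loses. Otherwise the position is W if at least one move leads to an L position for the opponent, and L if every move leads to a W.
Every edge goes from a vertex to one that appears earlier in the order 3, 6, 4, 5, 1, 2, so processing vertices in that order labels each vertex after all of its successors.
3: no outgoing edge → L
6: no outgoing edge → L
4: W (go to 6, an L position)
5: W (go to 6, an L position)
1: W (go to 6, an L position)
2: L (options 1(W), 5(W) are all W)
The L vertices are 2, 3, 6; that is 3 in all.

3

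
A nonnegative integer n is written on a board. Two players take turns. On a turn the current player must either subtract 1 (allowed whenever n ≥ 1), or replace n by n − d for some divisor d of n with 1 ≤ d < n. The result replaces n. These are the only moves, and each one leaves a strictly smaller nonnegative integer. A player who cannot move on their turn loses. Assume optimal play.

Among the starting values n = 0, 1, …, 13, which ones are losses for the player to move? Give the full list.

0, 2, 5, 7, 9, 11, 13

Compute win/loss labels from the base case upward. A position with no move is L. Any other position is W if it can reach an L in one move, else L.
n=0: no move → L
n=1: →0(L), so W
n=2: →1(W) only, which is W, so L
n=3: →2(L), so W
n=4: →2(L), so W
n=5: →4(W) only, which is W, so L
n=6: →5(L), so W
n=7: →6(W) only, which is W, so L
n=8: →7(L), so W
n=9: →6(W), 8(W) — all W, so L
n=10: →5(L), so W
n=11: →10(W) only, which is W, so L
n=12: →9(L), so W
n=13: →12(W) only, which is W, so L
The losing starting values of n are exactly the entries labelled L in this table (7 of them).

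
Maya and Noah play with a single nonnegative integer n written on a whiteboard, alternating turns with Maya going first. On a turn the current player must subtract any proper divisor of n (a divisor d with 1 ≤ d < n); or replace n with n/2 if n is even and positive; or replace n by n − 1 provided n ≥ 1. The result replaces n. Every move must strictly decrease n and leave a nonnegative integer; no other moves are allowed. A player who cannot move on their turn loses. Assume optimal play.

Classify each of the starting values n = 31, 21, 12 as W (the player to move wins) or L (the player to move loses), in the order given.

31: L, 21: L, 12: W

Work bottom-up. With no move the player to move loses. Otherwise the position is W if at least one move leads to an L position for the opponent, and L if every move leads to a W.
n=0: no move → L
n=1: can move to 0, which is L ⇒ W
n=2: the only move is to 1(W), a W ⇒ L
n=3: can move to 2, which is L ⇒ W
n=4: can move to 2, which is L ⇒ W
n=5: the only move is to 4(W), a W ⇒ L
n=6: can move to 5, which is L ⇒ W
n=7: the only move is to 6(W), a W ⇒ L
n=8: can move to 7, which is L ⇒ W
n=9: moves to 6(W), 8(W); every one is W ⇒ L
n=10: can move to 5, which is L ⇒ W
n=11: the only move is to 10(W), a W ⇒ L
n=12: can move to 9, which is L ⇒ W
n=13: the only move is to 12(W), a W ⇒ L
n=14: can move to 7, which is L ⇒ W
n=15: moves to 10(W), 12(W), 14(W); every one is W ⇒ L
n=16: can move to 15, which is L ⇒ W
n=17: the only move is to 16(W), a W ⇒ L
n=18: can move to 9, which is L ⇒ W
n=19: the only move is to 18(W), a W ⇒ L
n=20: can move to 15, which is L ⇒ W
n=21: moves to 14(W), 18(W), 20(W); every one is W ⇒ L
n=22: can move to 11, which is L ⇒ W
n=23: the only move is to 22(W), a W ⇒ L
n=24: can move to 21, which is L ⇒ W
n=25: moves to 20(W), 24(W); every one is W ⇒ L
n=26: can move to 13, which is L ⇒ W
n=27: moves to 18(W), 24(W), 26(W); every one is W ⇒ L
n=28: can move to 21, which is L ⇒ W
n=29: the only move is to 28(W), a W ⇒ L
n=30: can move to 15, which is L ⇒ W
n=31: the only move is to 30(W), a W ⇒ L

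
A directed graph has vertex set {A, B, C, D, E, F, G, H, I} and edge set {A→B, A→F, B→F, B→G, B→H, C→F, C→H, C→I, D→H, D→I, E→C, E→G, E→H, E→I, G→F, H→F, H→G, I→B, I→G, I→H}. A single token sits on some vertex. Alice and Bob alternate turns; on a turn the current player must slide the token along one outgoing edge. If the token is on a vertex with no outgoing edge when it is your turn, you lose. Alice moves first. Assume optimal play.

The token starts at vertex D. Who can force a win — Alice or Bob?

Alice wins.

Work bottom-up. With no move the player to move loses. Otherwise the position is W if at least one move leads to an L position for the opponent, and L if every move leads to a W.
Every edge goes from a vertex to one that appears earlier in the order F, G, H, B, I, A, D, C, E, so processing vertices in that order labels each vertex after all of its successors.
F: no outgoing edge → L
G: →F(L), so W
H: →F(L), so W
B: →F(L), so W
I: →B(W), H(W), G(W) — all W, so L
A: →F(L), so W
D: →I(L), so W
C: →I(L), so W
E: →I(L), so W
The starting position D is W: Alice should move to I, handing over an L position.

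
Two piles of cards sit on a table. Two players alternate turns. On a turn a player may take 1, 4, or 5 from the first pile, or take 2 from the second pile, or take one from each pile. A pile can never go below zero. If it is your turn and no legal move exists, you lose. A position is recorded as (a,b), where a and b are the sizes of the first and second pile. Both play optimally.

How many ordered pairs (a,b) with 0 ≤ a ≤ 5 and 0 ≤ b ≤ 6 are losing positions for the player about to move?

Label each position W (a win for the player to move) or L (a loss). A position with no legal move is L; any other position is W exactly when some move reaches an L, and L when every move reaches a W.
Every move lowers a or b (never raises either), so fill the grid row by row in increasing a, and left to right within a row: each cell's successors are then already labelled.
      b=0  b=1  b=2  b=3  b=4  b=5  b=6
a=0:    L    L    W    W    L    L    W
a=1:    W    W    W    L    W    W    W
a=2:    L    L    W    W    W    L    L
a=3:    W    W    W    L    L    W    W
a=4:    W    W    L    W    W    W    L
a=5:    W    W    W    W    W    W    W
Cells with no legal move (terminal, hence L): (0,0), (0,1).
The remaining L cells, each justified by listing all of its moves:
(0,4): only reaches (0,2)(W), which is W → L
(0,5): only reaches (0,3)(W), which is W → L
(1,3): only reaches (0,3)(W), (1,1)(W), (0,2)(W), all W → L
(2,0): only reaches (1,0)(W), which is W → L
(2,1): only reaches (1,1)(W), (1,0)(W), all W → L
(2,5): only reaches (1,5)(W), (2,3)(W), (1,4)(W), all W → L
(2,6): only reaches (1,6)(W), (2,4)(W), (1,5)(W), all W → L
(3,3): only reaches (2,3)(W), (3,1)(W), (2,2)(W), all W → L
(3,4): only reaches (2,4)(W), (3,2)(W), (2,3)(W), all W → L
(4,2): only reaches (3,2)(W), (0,2)(W), (4,0)(W), (3,1)(W), all W → L
(4,6): only reaches (3,6)(W), (0,6)(W), (4,4)(W), (3,5)(W), all W → L
Every other cell has at least one move into one of the L cells above, so it is W.
L cells per row: a=0: 4, a=1: 1, a=2: 4, a=3: 2, a=4: 2, a=5: 0; total 13.

13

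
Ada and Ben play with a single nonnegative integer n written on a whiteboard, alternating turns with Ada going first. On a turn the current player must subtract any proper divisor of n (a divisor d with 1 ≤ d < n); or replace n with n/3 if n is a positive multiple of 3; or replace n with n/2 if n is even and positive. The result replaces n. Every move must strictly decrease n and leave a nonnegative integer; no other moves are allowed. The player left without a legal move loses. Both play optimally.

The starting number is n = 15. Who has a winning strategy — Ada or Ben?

Compute win/loss labels from the base case upward. A position with no move is L. Any other position is W if it can reach an L in one move, else L.
n=0: no move → L
n=1: no move → L
n=2: W (go to 1, an L position)
n=3: W (go to 1, an L position)
n=4: L (options 2(W), 3(W) are all W)
n=5: W (go to 4, an L position)
n=6: W (go to 4, an L position)
n=7: L (sole option 6(W) is W)
n=8: W (go to 4, an L position)
n=9: L (options 3(W), 6(W), 8(W) are all W)
n=10: W (go to 9, an L position)
n=11: L (sole option 10(W) is W)
n=12: W (go to 4, an L position)
n=13: L (sole option 12(W) is W)
n=14: W (go to 7, an L position)
n=15: L (options 5(W), 10(W), 12(W), 14(W) are all W)
Every move from 15 reaches a W position, so the mover loses.

Ben wins.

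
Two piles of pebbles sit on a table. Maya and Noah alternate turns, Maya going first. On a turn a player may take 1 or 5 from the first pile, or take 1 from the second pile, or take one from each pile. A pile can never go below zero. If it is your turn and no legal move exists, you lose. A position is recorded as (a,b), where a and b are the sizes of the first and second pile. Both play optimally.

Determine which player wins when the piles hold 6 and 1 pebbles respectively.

Classify positions by backward induction: terminal positions (no move available) are L. From any other position, the mover wins iff some move reaches an L.
No move ever increases a pile, so every position that can arise here has a ≤ 6 and b ≤ 1; it is enough to label the cells with 0 ≤ a ≤ 6 and 0 ≤ b ≤ 1.
Every move lowers a or b (never raises either), so fill the grid row by row in increasing a, and left to right within a row: each cell's successors are then already labelled.
      b=0  b=1
a=0:    L    W
a=1:    W    W
a=2:    L    W
a=3:    W    W
a=4:    L    W
a=5:    W    W
a=6:    L    W
Cells with no legal move (terminal, hence L): (0,0).
The remaining L cells, each justified by listing all of its moves:
(2,0): →(1,0)(W) only, which is W, so L
(4,0): →(3,0)(W) only, which is W, so L
(6,0): →(5,0)(W), (1,0)(W) — all W, so L
Every other cell has at least one move into one of the L cells above, so it is W.
The starting position (6,1) is W: Maya should move to (6,0), handing over an L position.

Maya wins.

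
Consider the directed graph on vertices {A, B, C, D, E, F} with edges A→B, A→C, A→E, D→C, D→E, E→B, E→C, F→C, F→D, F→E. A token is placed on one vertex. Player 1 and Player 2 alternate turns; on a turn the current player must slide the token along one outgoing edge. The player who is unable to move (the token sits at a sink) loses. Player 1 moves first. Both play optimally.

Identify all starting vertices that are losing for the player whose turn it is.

B, C

Label each position W (a win for the player to move) or L (a loss). A position with no legal move is L; any other position is W exactly when some move reaches an L, and L when every move reaches a W.
Every edge goes from a vertex to one that appears earlier in the order C, B, E, D, F, A, so processing vertices in that order labels each vertex after all of its successors.
C: no outgoing edge → L
B: no outgoing edge → L
E: →B(L), so W
D: →C(L), so W
F: →C(L), so W
A: →B(L), so W
The losing starting vertices are exactly the entries labelled L in this table (2 of them).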